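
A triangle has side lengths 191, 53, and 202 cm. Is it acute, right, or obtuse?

Compare the square of the longest side to the sum of squares of the other two: 53² + 191² = 39290 < 40804 = 202².

obtuse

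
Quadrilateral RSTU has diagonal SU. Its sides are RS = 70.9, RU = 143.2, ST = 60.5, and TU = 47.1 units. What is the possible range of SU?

From triangle RSU: |70.9 − 143.2| < SU < 70.9 + 143.2, i.e. 72.3 < SU < 214.1.
From triangle TSU: 13.4 < SU < 107.6.
Both must hold, so SU lies in the intersection.

72.3 < SU < 107.6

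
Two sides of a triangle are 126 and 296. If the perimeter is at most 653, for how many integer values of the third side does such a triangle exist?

61

Triangle inequality: 170 < x < 422. Perimeter ≤ 653 gives x ≤ 653 − 126 − 296 = 231.
So 170 < x ≤ 231; integers 171 through 231: 61 values.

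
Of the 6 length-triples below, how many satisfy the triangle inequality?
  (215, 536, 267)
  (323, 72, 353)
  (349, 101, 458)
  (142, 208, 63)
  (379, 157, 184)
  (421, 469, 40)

1

(215,267,536): 215+267 ≤ 536 → not valid
(72,323,353): 72+323 > 353 → valid
(101,349,458): 101+349 ≤ 458 → not valid
(63,142,208): 63+142 ≤ 208 → not valid
(157,184,379): 157+184 ≤ 379 → not valid
(40,421,469): 40+421 ≤ 469 → not valid
1 of the 6 triples forms a triangle.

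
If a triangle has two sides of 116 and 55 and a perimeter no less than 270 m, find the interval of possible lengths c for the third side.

99 ≤ c < 171

Triangle inequality alone gives 61 < c < 171.
The perimeter condition gives c ≥ 270 − 116 − 55 = 99.
Intersecting the two: 99 ≤ c < 171.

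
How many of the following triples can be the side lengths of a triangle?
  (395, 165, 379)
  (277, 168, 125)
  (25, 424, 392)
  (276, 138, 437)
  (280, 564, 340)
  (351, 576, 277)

4

(165,379,395): 165+379 > 395 → valid
(125,168,277): 125+168 > 277 → valid
(25,392,424): 25+392 ≤ 424 → not valid
(138,276,437): 138+276 ≤ 437 → not valid
(280,340,564): 280+340 > 564 → valid
(277,351,576): 277+351 > 576 → valid
4 of the 6 triples form a triangle.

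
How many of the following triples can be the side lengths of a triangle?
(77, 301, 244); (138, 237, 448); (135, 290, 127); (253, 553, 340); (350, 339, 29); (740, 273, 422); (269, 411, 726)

3

(77,244,301): 77+244 > 301 → valid
(138,237,448): 138+237 ≤ 448 → not valid
(127,135,290): 127+135 ≤ 290 → not valid
(253,340,553): 253+340 > 553 → valid
(29,339,350): 29+339 > 350 → valid
(273,422,740): 273+422 ≤ 740 → not valid
(269,411,726): 269+411 ≤ 726 → not valid
3 of the 7 triples form a triangle.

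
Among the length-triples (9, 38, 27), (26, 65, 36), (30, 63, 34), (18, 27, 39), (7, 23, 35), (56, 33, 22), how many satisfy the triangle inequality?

(9,27,38): 9+27 ≤ 38 → not valid
(26,36,65): 26+36 ≤ 65 → not valid
(30,34,63): 30+34 > 63 → valid
(18,27,39): 18+27 > 39 → valid
(7,23,35): 7+23 ≤ 35 → not valid
(22,33,56): 22+33 ≤ 56 → not valid
2 of the 6 triples form a triangle.

2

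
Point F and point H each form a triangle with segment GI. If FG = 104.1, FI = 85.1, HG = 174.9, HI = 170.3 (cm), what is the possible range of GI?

From triangle FGI: |104.1 − 85.1| < GI < 104.1 + 85.1, i.e. 19.0 < GI < 189.2.
From triangle HGI: 4.6 < GI < 345.2.
Both must hold, so GI lies in the intersection.

19.0 < GI < 189.2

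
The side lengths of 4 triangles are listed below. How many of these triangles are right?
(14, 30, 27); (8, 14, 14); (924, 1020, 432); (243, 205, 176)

(14,30,27): 14²+27² = 925 > 900 = 30² → acute
(8,14,14): 8²+14² = 260 > 196 = 14² → acute
(924,1020,432): 432²+924² = 1040400 = 1020² → right
(243,205,176): 176²+205² = 73001 > 59049 = 243² → acute
1 of the 4 is right.

1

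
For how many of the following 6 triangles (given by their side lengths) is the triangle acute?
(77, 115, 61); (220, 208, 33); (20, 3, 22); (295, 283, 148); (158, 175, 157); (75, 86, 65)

(77,115,61): 61²+77² = 9650 < 13225 = 115² → obtuse
(220,208,33): 33²+208² = 44353 < 48400 = 220² → obtuse
(20,3,22): 3²+20² = 409 < 484 = 22² → obtuse
(295,283,148): 148²+283² = 101993 > 87025 = 295² → acute
(158,175,157): 157²+158² = 49613 > 30625 = 175² → acute
(75,86,65): 65²+75² = 9850 > 7396 = 86² → acute
3 of the 6 are acute.

3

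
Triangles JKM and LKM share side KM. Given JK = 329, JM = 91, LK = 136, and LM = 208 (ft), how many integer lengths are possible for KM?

105

From triangle JKM: 238 < KM < 420.
From triangle LKM: 72 < KM < 344.
Intersection: 238 < KM < 344, so integers 239 through 343: 105 values.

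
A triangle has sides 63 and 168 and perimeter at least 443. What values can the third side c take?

212 ≤ c < 231

Triangle inequality alone gives 105 < c < 231.
The perimeter condition gives c ≥ 443 − 63 − 168 = 212.
Intersecting the two: 212 ≤ c < 231.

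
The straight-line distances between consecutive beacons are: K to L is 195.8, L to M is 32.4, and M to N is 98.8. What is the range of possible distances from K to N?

64.6 ≤ KN ≤ 327.0

The maximum is all hops collinear in one direction: 195.8 + 32.4 + 98.8 = 327.0.
The longest hop is 195.8; the others sum to 131.2. Folding the others back against it leaves at least 195.8 − 131.2 = 64.6.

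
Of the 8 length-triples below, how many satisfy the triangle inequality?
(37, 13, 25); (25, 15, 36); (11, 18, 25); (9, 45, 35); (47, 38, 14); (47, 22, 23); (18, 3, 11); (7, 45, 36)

(13,25,37): 13+25 > 37 → valid
(15,25,36): 15+25 > 36 → valid
(11,18,25): 11+18 > 25 → valid
(9,35,45): 9+35 ≤ 45 → not valid
(14,38,47): 14+38 > 47 → valid
(22,23,47): 22+23 ≤ 47 → not valid
(3,11,18): 3+11 ≤ 18 → not valid
(7,36,45): 7+36 ≤ 45 → not valid
4 of the 8 triples form a triangle.

4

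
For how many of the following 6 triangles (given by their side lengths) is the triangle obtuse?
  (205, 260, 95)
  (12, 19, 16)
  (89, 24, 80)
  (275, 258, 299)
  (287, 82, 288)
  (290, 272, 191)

(205,260,95): 95²+205² = 51050 < 67600 = 260² → obtuse
(12,19,16): 12²+16² = 400 > 361 = 19² → acute
(89,24,80): 24²+80² = 6976 < 7921 = 89² → obtuse
(275,258,299): 258²+275² = 142189 > 89401 = 299² → acute
(287,82,288): 82²+287² = 89093 > 82944 = 288² → acute
(290,272,191): 191²+272² = 110465 > 84100 = 290² → acute
2 of the 6 are obtuse.

2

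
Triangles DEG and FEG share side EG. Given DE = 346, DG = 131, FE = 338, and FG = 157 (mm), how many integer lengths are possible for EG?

From triangle DEG: 215 < EG < 477.
From triangle FEG: 181 < EG < 495.
Intersection: 215 < EG < 477, so integers 216 through 476: 261 values.

261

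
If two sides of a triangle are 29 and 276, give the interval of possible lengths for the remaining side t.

247 < t < 305

By the triangle inequality, t must be less than 29 + 276 = 305 and greater than |29 − 276| = 247.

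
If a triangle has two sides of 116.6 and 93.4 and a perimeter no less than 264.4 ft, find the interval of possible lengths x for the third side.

54.4 ≤ x < 210.0 ft

Triangle inequality alone gives 23.2 < x < 210.0.
The perimeter condition gives x ≥ 264.4 − 116.6 − 93.4 = 54.4.
Intersecting the two: 54.4 ≤ x < 210.0.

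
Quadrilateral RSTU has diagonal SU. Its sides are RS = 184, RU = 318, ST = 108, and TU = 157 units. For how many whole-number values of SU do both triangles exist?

From triangle RSU: 134 < SU < 502.
From triangle TSU: 49 < SU < 265.
Intersection: 134 < SU < 265, so integers 135 through 264: 130 values.

130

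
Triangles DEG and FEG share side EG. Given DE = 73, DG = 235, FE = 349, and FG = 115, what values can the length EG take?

From triangle DEG: |73 − 235| < EG < 73 + 235, i.e. 162 < EG < 308.
From triangle FEG: 234 < EG < 464.
Both must hold, so EG lies in the intersection.

234 < EG < 308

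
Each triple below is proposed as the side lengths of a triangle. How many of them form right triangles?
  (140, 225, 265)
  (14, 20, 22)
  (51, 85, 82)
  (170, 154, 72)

2

(140,225,265): 140²+225² = 70225 = 265² → right
(14,20,22): 14²+20² = 596 > 484 = 22² → acute
(51,85,82): 51²+82² = 9325 > 7225 = 85² → acute
(170,154,72): 72²+154² = 28900 = 170² → right
2 of the 4 are right.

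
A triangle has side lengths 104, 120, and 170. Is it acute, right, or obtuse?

obtuse

Compare the square of the longest side to the sum of squares of the other two: 104² + 120² = 25216 < 28900 = 170².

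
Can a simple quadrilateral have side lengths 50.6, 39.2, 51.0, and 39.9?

A quadrilateral exists iff every side is shorter than the sum of the others — equivalently, the longest side is less than the sum of the rest.
Longest side 51.0 < 129.7 (sum of the remaining 3), so yes.

Yes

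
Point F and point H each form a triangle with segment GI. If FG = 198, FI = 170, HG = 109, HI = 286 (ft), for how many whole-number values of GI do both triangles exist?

190

From triangle FGI: 28 < GI < 368.
From triangle HGI: 177 < GI < 395.
Intersection: 177 < GI < 368, so integers 178 through 367: 190 values.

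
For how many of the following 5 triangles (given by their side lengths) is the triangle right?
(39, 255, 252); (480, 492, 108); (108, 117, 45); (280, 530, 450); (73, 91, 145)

4

(39,255,252): 39²+252² = 65025 = 255² → right
(480,492,108): 108²+480² = 242064 = 492² → right
(108,117,45): 45²+108² = 13689 = 117² → right
(280,530,450): 280²+450² = 280900 = 530² → right
(73,91,145): 73²+91² = 13610 < 21025 = 145² → obtuse
4 of the 5 are right.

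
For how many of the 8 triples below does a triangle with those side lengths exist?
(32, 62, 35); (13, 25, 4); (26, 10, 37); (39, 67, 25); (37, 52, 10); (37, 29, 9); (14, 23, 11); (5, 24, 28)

4

(32,35,62): 32+35 > 62 → valid
(4,13,25): 4+13 ≤ 25 → not valid
(10,26,37): 10+26 ≤ 37 → not valid
(25,39,67): 25+39 ≤ 67 → not valid
(10,37,52): 10+37 ≤ 52 → not valid
(9,29,37): 9+29 > 37 → valid
(11,14,23): 11+14 > 23 → valid
(5,24,28): 5+24 > 28 → valid
4 of the 8 triples form a triangle.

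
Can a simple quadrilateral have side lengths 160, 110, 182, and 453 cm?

For a quadrilateral, each side must be shorter than the sum of the others.
Here the longest side is 453, but the remaining 3 sides sum to only 452.

No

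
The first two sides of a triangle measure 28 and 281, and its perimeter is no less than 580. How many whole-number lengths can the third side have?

38

Triangle inequality: 253 < x < 309. Perimeter ≥ 580 gives x ≥ 580 − 28 − 281 = 271.
So 271 ≤ x < 309; integers 271 through 308: 38 values.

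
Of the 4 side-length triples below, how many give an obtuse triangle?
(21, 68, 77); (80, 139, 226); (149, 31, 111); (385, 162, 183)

1

(21,68,77): 21²+68² = 5065 < 5929 = 77² → obtuse
(80,139,226): 80+139 ≤ 226, not a triangle
(149,31,111): 31+111 ≤ 149, not a triangle
(385,162,183): 162+183 ≤ 385, not a triangle
1 of the 4 is obtuse.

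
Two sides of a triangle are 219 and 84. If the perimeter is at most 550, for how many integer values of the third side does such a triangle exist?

112

Triangle inequality: 135 < x < 303. Perimeter ≤ 550 gives x ≤ 550 − 219 − 84 = 247.
So 135 < x ≤ 247; integers 136 through 247: 112 values.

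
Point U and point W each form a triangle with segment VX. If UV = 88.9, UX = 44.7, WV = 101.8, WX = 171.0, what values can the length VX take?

69.2 < VX < 133.6

From triangle UVX: |88.9 − 44.7| < VX < 88.9 + 44.7, i.e. 44.2 < VX < 133.6.
From triangle WVX: 69.2 < VX < 272.8.
Both must hold, so VX lies in the intersection.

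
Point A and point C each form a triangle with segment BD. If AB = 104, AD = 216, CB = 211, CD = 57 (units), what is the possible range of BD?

154 < BD < 268

From triangle ABD: |104 − 216| < BD < 104 + 216, i.e. 112 < BD < 320.
From triangle CBD: 154 < BD < 268.
Both must hold, so BD lies in the intersection.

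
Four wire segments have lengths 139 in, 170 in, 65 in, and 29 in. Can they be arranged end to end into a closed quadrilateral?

Yes

A quadrilateral exists iff every side is shorter than the sum of the others — equivalently, the longest side is less than the sum of the rest.
Longest side 170 < 233 (sum of the remaining 3), so yes.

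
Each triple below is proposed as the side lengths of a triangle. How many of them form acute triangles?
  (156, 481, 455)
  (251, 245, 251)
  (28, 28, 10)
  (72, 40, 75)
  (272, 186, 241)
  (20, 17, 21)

(156,481,455): 156²+455² = 231361 = 481² → right
(251,245,251): 245²+251² = 123026 > 63001 = 251² → acute
(28,28,10): 10²+28² = 884 > 784 = 28² → acute
(72,40,75): 40²+72² = 6784 > 5625 = 75² → acute
(272,186,241): 186²+241² = 92677 > 73984 = 272² → acute
(20,17,21): 17²+20² = 689 > 441 = 21² → acute
5 of the 6 are acute.

5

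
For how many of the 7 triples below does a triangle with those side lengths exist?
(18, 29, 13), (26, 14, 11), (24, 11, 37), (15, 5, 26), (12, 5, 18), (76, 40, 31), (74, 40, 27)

1

(13,18,29): 13+18 > 29 → valid
(11,14,26): 11+14 ≤ 26 → not valid
(11,24,37): 11+24 ≤ 37 → not valid
(5,15,26): 5+15 ≤ 26 → not valid
(5,12,18): 5+12 ≤ 18 → not valid
(31,40,76): 31+40 ≤ 76 → not valid
(27,40,74): 27+40 ≤ 74 → not valid
1 of the 7 triples forms a triangle.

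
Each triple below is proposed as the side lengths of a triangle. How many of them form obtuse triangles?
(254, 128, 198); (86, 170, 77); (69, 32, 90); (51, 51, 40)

2

(254,128,198): 128²+198² = 55588 < 64516 = 254² → obtuse
(86,170,77): 77+86 ≤ 170, not a triangle
(69,32,90): 32²+69² = 5785 < 8100 = 90² → obtuse
(51,51,40): 40²+51² = 4201 > 2601 = 51² → acute
2 of the 4 are obtuse.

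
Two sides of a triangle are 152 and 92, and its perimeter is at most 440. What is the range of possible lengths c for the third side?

60 < c ≤ 196

Triangle inequality alone gives 60 < c < 244.
The perimeter condition gives c ≤ 440 − 152 − 92 = 196.
Intersecting the two: 60 < c ≤ 196.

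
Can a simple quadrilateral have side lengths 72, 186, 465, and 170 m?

No

For a quadrilateral, each side must be shorter than the sum of the others.
Here the longest side is 465, but the remaining 3 sides sum to only 428.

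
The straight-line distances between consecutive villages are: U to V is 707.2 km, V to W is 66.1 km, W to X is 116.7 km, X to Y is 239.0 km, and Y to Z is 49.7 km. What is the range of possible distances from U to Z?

235.7 ≤ UZ ≤ 1178.7 km

The maximum is all hops collinear in one direction: 707.2 + 66.1 + 116.7 + 239.0 + 49.7 = 1178.7.
The longest hop is 707.2; the others sum to 471.5. Folding the others back against it leaves at least 707.2 − 471.5 = 235.7.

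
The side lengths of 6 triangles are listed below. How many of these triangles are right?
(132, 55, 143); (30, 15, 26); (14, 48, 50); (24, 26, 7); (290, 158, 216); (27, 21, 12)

(132,55,143): 55²+132² = 20449 = 143² → right
(30,15,26): 15²+26² = 901 > 900 = 30² → acute
(14,48,50): 14²+48² = 2500 = 50² → right
(24,26,7): 7²+24² = 625 < 676 = 26² → obtuse
(290,158,216): 158²+216² = 71620 < 84100 = 290² → obtuse
(27,21,12): 12²+21² = 585 < 729 = 27² → obtuse
2 of the 6 are right.

2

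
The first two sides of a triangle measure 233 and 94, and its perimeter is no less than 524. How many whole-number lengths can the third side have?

130

Triangle inequality: 139 < x < 327. Perimeter ≥ 524 gives x ≥ 524 − 233 − 94 = 197.
So 197 ≤ x < 327; integers 197 through 326: 130 values.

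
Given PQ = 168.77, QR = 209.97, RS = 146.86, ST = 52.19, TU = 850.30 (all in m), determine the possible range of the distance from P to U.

The maximum is all hops collinear in one direction: 168.77 + 209.97 + 146.86 + 52.19 + 850.30 = 1428.09.
The longest hop is 850.30; the others sum to 577.79. Folding the others back against it leaves at least 850.30 − 577.79 = 272.51.

272.51 ≤ PU ≤ 1428.09 m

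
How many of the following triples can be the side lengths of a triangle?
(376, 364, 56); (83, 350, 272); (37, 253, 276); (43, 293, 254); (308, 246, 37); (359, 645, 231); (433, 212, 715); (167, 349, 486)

5

(56,364,376): 56+364 > 376 → valid
(83,272,350): 83+272 > 350 → valid
(37,253,276): 37+253 > 276 → valid
(43,254,293): 43+254 > 293 → valid
(37,246,308): 37+246 ≤ 308 → not valid
(231,359,645): 231+359 ≤ 645 → not valid
(212,433,715): 212+433 ≤ 715 → not valid
(167,349,486): 167+349 > 486 → valid
5 of the 8 triples form a triangle.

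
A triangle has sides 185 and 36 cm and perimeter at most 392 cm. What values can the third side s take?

Triangle inequality alone gives 149 < s < 221.
The perimeter condition gives s ≤ 392 − 185 − 36 = 171.
Intersecting the two: 149 < s ≤ 171.

149 < s ≤ 171 cm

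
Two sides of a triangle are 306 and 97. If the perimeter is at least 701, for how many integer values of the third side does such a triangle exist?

105

Triangle inequality: 209 < x < 403. Perimeter ≥ 701 gives x ≥ 701 − 306 − 97 = 298.
So 298 ≤ x < 403; integers 298 through 402: 105 values.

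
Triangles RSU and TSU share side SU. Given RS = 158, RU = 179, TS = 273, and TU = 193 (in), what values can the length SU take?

From triangle RSU: |158 − 179| < SU < 158 + 179, i.e. 21 < SU < 337.
From triangle TSU: 80 < SU < 466.
Both must hold, so SU lies in the intersection.

80 < SU < 337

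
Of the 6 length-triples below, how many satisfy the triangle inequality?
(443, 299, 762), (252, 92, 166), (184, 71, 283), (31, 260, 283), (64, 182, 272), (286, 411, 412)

(299,443,762): 299+443 ≤ 762 → not valid
(92,166,252): 92+166 > 252 → valid
(71,184,283): 71+184 ≤ 283 → not valid
(31,260,283): 31+260 > 283 → valid
(64,182,272): 64+182 ≤ 272 → not valid
(286,411,412): 286+411 > 412 → valid
3 of the 6 triples form a triangle.

3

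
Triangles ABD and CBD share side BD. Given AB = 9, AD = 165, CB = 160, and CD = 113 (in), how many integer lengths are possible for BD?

17

From triangle ABD: 156 < BD < 174.
From triangle CBD: 47 < BD < 273.
Intersection: 156 < BD < 174, so integers 157 through 173: 17 values.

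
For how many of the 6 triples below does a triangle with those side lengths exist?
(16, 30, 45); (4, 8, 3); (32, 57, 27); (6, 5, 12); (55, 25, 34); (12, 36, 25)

4

(16,30,45): 16+30 > 45 → valid
(3,4,8): 3+4 ≤ 8 → not valid
(27,32,57): 27+32 > 57 → valid
(5,6,12): 5+6 ≤ 12 → not valid
(25,34,55): 25+34 > 55 → valid
(12,25,36): 12+25 > 36 → valid
4 of the 6 triples form a triangle.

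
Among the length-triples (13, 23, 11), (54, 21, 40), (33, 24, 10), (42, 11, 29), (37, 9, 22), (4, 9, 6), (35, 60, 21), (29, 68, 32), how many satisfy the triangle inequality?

(11,13,23): 11+13 > 23 → valid
(21,40,54): 21+40 > 54 → valid
(10,24,33): 10+24 > 33 → valid
(11,29,42): 11+29 ≤ 42 → not valid
(9,22,37): 9+22 ≤ 37 → not valid
(4,6,9): 4+6 > 9 → valid
(21,35,60): 21+35 ≤ 60 → not valid
(29,32,68): 29+32 ≤ 68 → not valid
4 of the 8 triples form a triangle.

4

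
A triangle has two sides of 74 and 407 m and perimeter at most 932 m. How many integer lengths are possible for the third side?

118

Triangle inequality: 333 < x < 481. Perimeter ≤ 932 gives x ≤ 932 − 74 − 407 = 451.
So 333 < x ≤ 451; integers 334 through 451: 118 values.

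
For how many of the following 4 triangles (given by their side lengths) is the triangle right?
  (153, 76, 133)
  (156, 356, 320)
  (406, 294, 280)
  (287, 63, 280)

(153,76,133): 76²+133² = 23465 > 23409 = 153² → acute
(156,356,320): 156²+320² = 126736 = 356² → right
(406,294,280): 280²+294² = 164836 = 406² → right
(287,63,280): 63²+280² = 82369 = 287² → right
3 of the 4 are right.

3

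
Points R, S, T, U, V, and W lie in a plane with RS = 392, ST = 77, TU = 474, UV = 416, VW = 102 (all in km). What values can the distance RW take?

0 ≤ RW ≤ 1461 km

The maximum is all hops collinear in one direction: 392 + 77 + 474 + 416 + 102 = 1461.
The longest hop is 474; the others sum to 987. Since 474 ≤ 987, the path can fold back on itself completely, so the minimum distance is 0.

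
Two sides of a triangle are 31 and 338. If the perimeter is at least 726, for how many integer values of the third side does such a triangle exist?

12

Triangle inequality: 307 < x < 369. Perimeter ≥ 726 gives x ≥ 726 − 31 − 338 = 357.
So 357 ≤ x < 369; integers 357 through 368: 12 values.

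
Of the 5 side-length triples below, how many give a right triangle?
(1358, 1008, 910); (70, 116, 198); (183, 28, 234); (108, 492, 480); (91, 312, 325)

3

(1358,1008,910): 910²+1008² = 1844164 = 1358² → right
(70,116,198): 70+116 ≤ 198, not a triangle
(183,28,234): 28+183 ≤ 234, not a triangle
(108,492,480): 108²+480² = 242064 = 492² → right
(91,312,325): 91²+312² = 105625 = 325² → right
3 of the 5 are right.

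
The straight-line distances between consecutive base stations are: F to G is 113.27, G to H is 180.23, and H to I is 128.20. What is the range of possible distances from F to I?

0 ≤ FI ≤ 421.70

The maximum is all hops collinear in one direction: 113.27 + 180.23 + 128.20 = 421.70.
The longest hop is 180.23; the others sum to 241.47. Since 180.23 ≤ 241.47, the path can fold back on itself completely, so the minimum distance is 0.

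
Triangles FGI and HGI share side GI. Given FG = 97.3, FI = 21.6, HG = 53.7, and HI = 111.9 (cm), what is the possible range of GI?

75.7 < GI < 118.9

From triangle FGI: |97.3 − 21.6| < GI < 97.3 + 21.6, i.e. 75.7 < GI < 118.9.
From triangle HGI: 58.2 < GI < 165.6.
Both must hold, so GI lies in the intersection.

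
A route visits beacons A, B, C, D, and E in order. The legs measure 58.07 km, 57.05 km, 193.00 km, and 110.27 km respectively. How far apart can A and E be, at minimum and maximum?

0 ≤ AE ≤ 418.39 km

The maximum is all hops collinear in one direction: 58.07 + 57.05 + 193.00 + 110.27 = 418.39.
The longest hop is 193.00; the others sum to 225.39. Since 193.00 ≤ 225.39, the path can fold back on itself completely, so the minimum distance is 0.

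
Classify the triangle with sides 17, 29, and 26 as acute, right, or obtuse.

Compare the square of the longest side to the sum of squares of the other two: 17² + 26² = 965 > 841 = 29².

acute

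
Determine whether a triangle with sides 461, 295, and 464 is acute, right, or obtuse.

acute

Compare the square of the longest side to the sum of squares of the other two: 295² + 461² = 299546 > 215296 = 464².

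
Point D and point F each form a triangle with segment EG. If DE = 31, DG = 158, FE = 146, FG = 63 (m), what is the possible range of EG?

127 < EG < 189

From triangle DEG: |31 − 158| < EG < 31 + 158, i.e. 127 < EG < 189.
From triangle FEG: 83 < EG < 209.
Both must hold, so EG lies in the intersection.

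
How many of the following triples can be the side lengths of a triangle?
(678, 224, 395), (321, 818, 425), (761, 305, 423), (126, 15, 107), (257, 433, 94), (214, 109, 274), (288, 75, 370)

(224,395,678): 224+395 ≤ 678 → not valid
(321,425,818): 321+425 ≤ 818 → not valid
(305,423,761): 305+423 ≤ 761 → not valid
(15,107,126): 15+107 ≤ 126 → not valid
(94,257,433): 94+257 ≤ 433 → not valid
(109,214,274): 109+214 > 274 → valid
(75,288,370): 75+288 ≤ 370 → not valid
1 of the 7 triples forms a triangle.

1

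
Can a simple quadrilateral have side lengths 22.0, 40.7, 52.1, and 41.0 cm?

A quadrilateral exists iff every side is shorter than the sum of the others — equivalently, the longest side is less than the sum of the rest.
Longest side 52.1 < 103.7 (sum of the remaining 3), so yes.

Yes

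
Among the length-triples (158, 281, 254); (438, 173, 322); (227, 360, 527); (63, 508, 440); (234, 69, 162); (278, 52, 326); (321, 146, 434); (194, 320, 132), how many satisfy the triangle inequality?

(158,254,281): 158+254 > 281 → valid
(173,322,438): 173+322 > 438 → valid
(227,360,527): 227+360 > 527 → valid
(63,440,508): 63+440 ≤ 508 → not valid
(69,162,234): 69+162 ≤ 234 → not valid
(52,278,326): 52+278 > 326 → valid
(146,321,434): 146+321 > 434 → valid
(132,194,320): 132+194 > 320 → valid
6 of the 8 triples form a triangle.

6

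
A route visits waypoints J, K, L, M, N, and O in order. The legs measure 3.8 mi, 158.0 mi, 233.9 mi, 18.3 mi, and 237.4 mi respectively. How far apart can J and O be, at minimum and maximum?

The maximum is all hops collinear in one direction: 3.8 + 158.0 + 233.9 + 18.3 + 237.4 = 651.4.
The longest hop is 237.4; the others sum to 414.0. Since 237.4 ≤ 414.0, the path can fold back on itself completely, so the minimum distance is 0.

0 ≤ JO ≤ 651.4 mi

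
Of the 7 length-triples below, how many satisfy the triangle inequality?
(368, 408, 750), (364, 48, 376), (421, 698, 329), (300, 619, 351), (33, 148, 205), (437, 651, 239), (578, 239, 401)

6

(368,408,750): 368+408 > 750 → valid
(48,364,376): 48+364 > 376 → valid
(329,421,698): 329+421 > 698 → valid
(300,351,619): 300+351 > 619 → valid
(33,148,205): 33+148 ≤ 205 → not valid
(239,437,651): 239+437 > 651 → valid
(239,401,578): 239+401 > 578 → valid
6 of the 7 triples form a triangle.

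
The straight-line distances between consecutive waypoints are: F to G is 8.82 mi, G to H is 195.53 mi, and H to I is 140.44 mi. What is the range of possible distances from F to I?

The maximum is all hops collinear in one direction: 8.82 + 195.53 + 140.44 = 344.79.
The longest hop is 195.53; the others sum to 149.26. Folding the others back against it leaves at least 195.53 − 149.26 = 46.27.

46.27 ≤ FI ≤ 344.79 mi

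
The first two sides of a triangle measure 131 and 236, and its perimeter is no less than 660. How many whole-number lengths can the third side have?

74

Triangle inequality: 105 < x < 367. Perimeter ≥ 660 gives x ≥ 660 − 131 − 236 = 293.
So 293 ≤ x < 367; integers 293 through 366: 74 values.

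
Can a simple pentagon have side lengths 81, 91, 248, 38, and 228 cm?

A pentagon exists iff every side is shorter than the sum of the others — equivalently, the longest side is less than the sum of the rest.
Longest side 248 < 438 (sum of the remaining 4), so yes.

Yes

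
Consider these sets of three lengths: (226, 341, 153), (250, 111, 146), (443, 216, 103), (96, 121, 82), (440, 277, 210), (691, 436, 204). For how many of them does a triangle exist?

(153,226,341): 153+226 > 341 → valid
(111,146,250): 111+146 > 250 → valid
(103,216,443): 103+216 ≤ 443 → not valid
(82,96,121): 82+96 > 121 → valid
(210,277,440): 210+277 > 440 → valid
(204,436,691): 204+436 ≤ 691 → not valid
4 of the 6 triples form a triangle.

4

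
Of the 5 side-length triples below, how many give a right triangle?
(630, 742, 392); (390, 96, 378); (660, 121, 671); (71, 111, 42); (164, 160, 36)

(630,742,392): 392²+630² = 550564 = 742² → right
(390,96,378): 96²+378² = 152100 = 390² → right
(660,121,671): 121²+660² = 450241 = 671² → right
(71,111,42): 42²+71² = 6805 < 12321 = 111² → obtuse
(164,160,36): 36²+160² = 26896 = 164² → right
4 of the 5 are right.

4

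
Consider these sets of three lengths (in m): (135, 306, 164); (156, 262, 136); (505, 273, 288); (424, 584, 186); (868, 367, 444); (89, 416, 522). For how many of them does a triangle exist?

3

(135,164,306): 135+164 ≤ 306 → not valid
(136,156,262): 136+156 > 262 → valid
(273,288,505): 273+288 > 505 → valid
(186,424,584): 186+424 > 584 → valid
(367,444,868): 367+444 ≤ 868 → not valid
(89,416,522): 89+416 ≤ 522 → not valid
3 of the 6 triples form a triangle.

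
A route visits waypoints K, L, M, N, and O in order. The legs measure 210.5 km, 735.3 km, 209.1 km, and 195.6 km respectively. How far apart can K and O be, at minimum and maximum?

120.1 ≤ KO ≤ 1350.5 km

The maximum is all hops collinear in one direction: 210.5 + 735.3 + 209.1 + 195.6 = 1350.5.
The longest hop is 735.3; the others sum to 615.2. Folding the others back against it leaves at least 735.3 − 615.2 = 120.1.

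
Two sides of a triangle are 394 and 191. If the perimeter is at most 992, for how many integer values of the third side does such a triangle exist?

204

Triangle inequality: 203 < x < 585. Perimeter ≤ 992 gives x ≤ 992 − 394 − 191 = 407.
So 203 < x ≤ 407; integers 204 through 407: 204 values.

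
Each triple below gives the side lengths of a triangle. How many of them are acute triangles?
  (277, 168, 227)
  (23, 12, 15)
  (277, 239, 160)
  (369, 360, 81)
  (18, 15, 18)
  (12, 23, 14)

3

(277,168,227): 168²+227² = 79753 > 76729 = 277² → acute
(23,12,15): 12²+15² = 369 < 529 = 23² → obtuse
(277,239,160): 160²+239² = 82721 > 76729 = 277² → acute
(369,360,81): 81²+360² = 136161 = 369² → right
(18,15,18): 15²+18² = 549 > 324 = 18² → acute
(12,23,14): 12²+14² = 340 < 529 = 23² → obtuse
3 of the 6 are acute.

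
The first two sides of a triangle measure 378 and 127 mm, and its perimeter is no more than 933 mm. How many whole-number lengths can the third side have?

177

Triangle inequality: 251 < x < 505. Perimeter ≤ 933 gives x ≤ 933 − 378 − 127 = 428.
So 251 < x ≤ 428; integers 252 through 428: 177 values.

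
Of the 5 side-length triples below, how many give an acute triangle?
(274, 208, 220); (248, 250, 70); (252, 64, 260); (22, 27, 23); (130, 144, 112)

4

(274,208,220): 208²+220² = 91664 > 75076 = 274² → acute
(248,250,70): 70²+248² = 66404 > 62500 = 250² → acute
(252,64,260): 64²+252² = 67600 = 260² → right
(22,27,23): 22²+23² = 1013 > 729 = 27² → acute
(130,144,112): 112²+130² = 29444 > 20736 = 144² → acute
4 of the 5 are acute.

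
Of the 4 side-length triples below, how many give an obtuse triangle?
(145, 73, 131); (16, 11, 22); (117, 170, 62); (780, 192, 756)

2

(145,73,131): 73²+131² = 22490 > 21025 = 145² → acute
(16,11,22): 11²+16² = 377 < 484 = 22² → obtuse
(117,170,62): 62²+117² = 17533 < 28900 = 170² → obtuse
(780,192,756): 192²+756² = 608400 = 780² → right
2 of the 4 are obtuse.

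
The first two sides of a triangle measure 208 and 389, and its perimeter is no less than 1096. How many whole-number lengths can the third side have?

98

Triangle inequality: 181 < x < 597. Perimeter ≥ 1096 gives x ≥ 1096 − 208 − 389 = 499.
So 499 ≤ x < 597; integers 499 through 596: 98 values.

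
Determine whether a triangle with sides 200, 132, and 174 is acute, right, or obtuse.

Compare the square of the longest side to the sum of squares of the other two: 132² + 174² = 47700 > 40000 = 200².

acute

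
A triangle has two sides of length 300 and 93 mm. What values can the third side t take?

By the triangle inequality, t must be less than 300 + 93 = 393 and greater than |300 − 93| = 207.

207 < t < 393 (mm)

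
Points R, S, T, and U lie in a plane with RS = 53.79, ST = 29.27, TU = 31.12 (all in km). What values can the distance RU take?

0 ≤ RU ≤ 114.18 km

The maximum is all hops collinear in one direction: 53.79 + 29.27 + 31.12 = 114.18.
The longest hop is 53.79; the others sum to 60.39. Since 53.79 ≤ 60.39, the path can fold back on itself completely, so the minimum distance is 0.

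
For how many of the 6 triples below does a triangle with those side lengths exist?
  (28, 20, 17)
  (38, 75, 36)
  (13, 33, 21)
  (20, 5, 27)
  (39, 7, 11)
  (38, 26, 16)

(17,20,28): 17+20 > 28 → valid
(36,38,75): 36+38 ≤ 75 → not valid
(13,21,33): 13+21 > 33 → valid
(5,20,27): 5+20 ≤ 27 → not valid
(7,11,39): 7+11 ≤ 39 → not valid
(16,26,38): 16+26 > 38 → valid
3 of the 6 triples form a triangle.

3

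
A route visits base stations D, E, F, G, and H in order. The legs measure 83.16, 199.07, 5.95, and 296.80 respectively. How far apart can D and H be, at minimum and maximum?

The maximum is all hops collinear in one direction: 83.16 + 199.07 + 5.95 + 296.80 = 584.98.
The longest hop is 296.80; the others sum to 288.18. Folding the others back against it leaves at least 296.80 − 288.18 = 8.62.

8.62 ≤ DH ≤ 584.98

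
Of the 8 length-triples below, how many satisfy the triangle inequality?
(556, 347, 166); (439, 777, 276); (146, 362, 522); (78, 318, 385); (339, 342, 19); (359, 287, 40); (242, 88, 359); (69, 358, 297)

(166,347,556): 166+347 ≤ 556 → not valid
(276,439,777): 276+439 ≤ 777 → not valid
(146,362,522): 146+362 ≤ 522 → not valid
(78,318,385): 78+318 > 385 → valid
(19,339,342): 19+339 > 342 → valid
(40,287,359): 40+287 ≤ 359 → not valid
(88,242,359): 88+242 ≤ 359 → not valid
(69,297,358): 69+297 > 358 → valid
3 of the 8 triples form a triangle.

3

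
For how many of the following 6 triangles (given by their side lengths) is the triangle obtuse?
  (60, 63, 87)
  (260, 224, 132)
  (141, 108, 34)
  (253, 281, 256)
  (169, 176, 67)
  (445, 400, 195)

(60,63,87): 60²+63² = 7569 = 87² → right
(260,224,132): 132²+224² = 67600 = 260² → right
(141,108,34): 34²+108² = 12820 < 19881 = 141² → obtuse
(253,281,256): 253²+256² = 129545 > 78961 = 281² → acute
(169,176,67): 67²+169² = 33050 > 30976 = 176² → acute
(445,400,195): 195²+400² = 198025 = 445² → right
1 of the 6 is obtuse.

1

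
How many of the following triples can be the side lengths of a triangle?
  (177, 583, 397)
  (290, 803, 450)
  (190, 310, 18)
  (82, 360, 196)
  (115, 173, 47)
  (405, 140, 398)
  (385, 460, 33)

(177,397,583): 177+397 ≤ 583 → not valid
(290,450,803): 290+450 ≤ 803 → not valid
(18,190,310): 18+190 ≤ 310 → not valid
(82,196,360): 82+196 ≤ 360 → not valid
(47,115,173): 47+115 ≤ 173 → not valid
(140,398,405): 140+398 > 405 → valid
(33,385,460): 33+385 ≤ 460 → not valid
1 of the 7 triples forms a triangle.

1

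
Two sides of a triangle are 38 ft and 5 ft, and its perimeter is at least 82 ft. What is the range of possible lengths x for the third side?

Triangle inequality alone gives 33 < x < 43.
The perimeter condition gives x ≥ 82 − 38 − 5 = 39.
Intersecting the two: 39 ≤ x < 43.

39 ≤ x < 43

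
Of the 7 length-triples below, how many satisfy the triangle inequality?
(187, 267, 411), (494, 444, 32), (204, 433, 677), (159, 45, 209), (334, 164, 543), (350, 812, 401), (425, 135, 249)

1

(187,267,411): 187+267 > 411 → valid
(32,444,494): 32+444 ≤ 494 → not valid
(204,433,677): 204+433 ≤ 677 → not valid
(45,159,209): 45+159 ≤ 209 → not valid
(164,334,543): 164+334 ≤ 543 → not valid
(350,401,812): 350+401 ≤ 812 → not valid
(135,249,425): 135+249 ≤ 425 → not valid
1 of the 7 triples forms a triangle.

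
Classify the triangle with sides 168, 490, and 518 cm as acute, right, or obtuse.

right

Compare the square of the longest side to the sum of squares of the other two: 168² + 490² = 268324 = 518².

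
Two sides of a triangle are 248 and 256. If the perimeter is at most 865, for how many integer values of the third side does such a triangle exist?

353

Triangle inequality: 8 < x < 504. Perimeter ≤ 865 gives x ≤ 865 − 248 − 256 = 361.
So 8 < x ≤ 361; integers 9 through 361: 353 values.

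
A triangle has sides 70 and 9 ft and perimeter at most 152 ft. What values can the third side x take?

61 < x ≤ 73

Triangle inequality alone gives 61 < x < 79.
The perimeter condition gives x ≤ 152 − 70 − 9 = 73.
Intersecting the two: 61 < x ≤ 73.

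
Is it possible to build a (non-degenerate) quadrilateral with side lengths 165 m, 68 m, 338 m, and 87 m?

No

For a quadrilateral, each side must be shorter than the sum of the others.
Here the longest side is 338, but the remaining 3 sides sum to only 320.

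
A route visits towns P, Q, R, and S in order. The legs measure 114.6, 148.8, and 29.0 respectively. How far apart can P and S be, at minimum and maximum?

The maximum is all hops collinear in one direction: 114.6 + 148.8 + 29.0 = 292.4.
The longest hop is 148.8; the others sum to 143.6. Folding the others back against it leaves at least 148.8 − 143.6 = 5.2.

5.2 ≤ PS ≤ 292.4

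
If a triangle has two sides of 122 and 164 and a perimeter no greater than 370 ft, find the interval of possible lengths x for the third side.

Triangle inequality alone gives 42 < x < 286.
The perimeter condition gives x ≤ 370 − 122 − 164 = 84.
Intersecting the two: 42 < x ≤ 84.

42 < x ≤ 84 ft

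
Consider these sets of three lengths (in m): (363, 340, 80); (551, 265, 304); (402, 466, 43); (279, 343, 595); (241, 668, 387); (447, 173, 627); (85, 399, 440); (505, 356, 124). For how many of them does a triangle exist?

4

(80,340,363): 80+340 > 363 → valid
(265,304,551): 265+304 > 551 → valid
(43,402,466): 43+402 ≤ 466 → not valid
(279,343,595): 279+343 > 595 → valid
(241,387,668): 241+387 ≤ 668 → not valid
(173,447,627): 173+447 ≤ 627 → not valid
(85,399,440): 85+399 > 440 → valid
(124,356,505): 124+356 ≤ 505 → not valid
4 of the 8 triples form a triangle.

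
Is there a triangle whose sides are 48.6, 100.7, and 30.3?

No

The longest side is 100.7, but the other two sum to only 78.9.
78.9 < 100.7, so the triangle inequality fails.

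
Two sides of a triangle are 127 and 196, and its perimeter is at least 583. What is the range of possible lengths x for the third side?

Triangle inequality alone gives 69 < x < 323.
The perimeter condition gives x ≥ 583 − 127 − 196 = 260.
Intersecting the two: 260 ≤ x < 323.

260 ≤ x < 323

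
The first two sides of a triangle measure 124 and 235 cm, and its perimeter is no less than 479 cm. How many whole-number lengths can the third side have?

Triangle inequality: 111 < x < 359. Perimeter ≥ 479 gives x ≥ 479 − 124 − 235 = 120.
So 120 ≤ x < 359; integers 120 through 358: 239 values.

239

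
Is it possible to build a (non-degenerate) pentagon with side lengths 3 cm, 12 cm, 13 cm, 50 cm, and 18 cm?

No

For a pentagon, each side must be shorter than the sum of the others.
Here the longest side is 50, but the remaining 4 sides sum to only 46.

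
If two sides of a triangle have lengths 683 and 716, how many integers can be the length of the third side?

The third side lies in the open interval (33, 1399).
Integers from 34 to 1398 inclusive: 1398 − 34 + 1 = 1365.

1365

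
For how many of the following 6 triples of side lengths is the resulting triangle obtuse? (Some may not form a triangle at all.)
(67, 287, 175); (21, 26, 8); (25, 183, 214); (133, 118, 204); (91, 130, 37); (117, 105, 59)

2

(67,287,175): 67+175 ≤ 287, not a triangle
(21,26,8): 8²+21² = 505 < 676 = 26² → obtuse
(25,183,214): 25+183 ≤ 214, not a triangle
(133,118,204): 118²+133² = 31613 < 41616 = 204² → obtuse
(91,130,37): 37+91 ≤ 130, not a triangle
(117,105,59): 59²+105² = 14506 > 13689 = 117² → acute
2 of the 6 are obtuse.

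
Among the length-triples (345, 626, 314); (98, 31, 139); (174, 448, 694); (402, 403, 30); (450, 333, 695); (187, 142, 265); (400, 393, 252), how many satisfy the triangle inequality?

(314,345,626): 314+345 > 626 → valid
(31,98,139): 31+98 ≤ 139 → not valid
(174,448,694): 174+448 ≤ 694 → not valid
(30,402,403): 30+402 > 403 → valid
(333,450,695): 333+450 > 695 → valid
(142,187,265): 142+187 > 265 → valid
(252,393,400): 252+393 > 400 → valid
5 of the 7 triples form a triangle.

5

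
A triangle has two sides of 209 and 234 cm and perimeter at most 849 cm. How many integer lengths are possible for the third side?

Triangle inequality: 25 < x < 443. Perimeter ≤ 849 gives x ≤ 849 − 209 − 234 = 406.
So 25 < x ≤ 406; integers 26 through 406: 381 values.

381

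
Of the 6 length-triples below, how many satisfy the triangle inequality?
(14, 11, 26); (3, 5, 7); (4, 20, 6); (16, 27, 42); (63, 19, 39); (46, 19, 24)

2

(11,14,26): 11+14 ≤ 26 → not valid
(3,5,7): 3+5 > 7 → valid
(4,6,20): 4+6 ≤ 20 → not valid
(16,27,42): 16+27 > 42 → valid
(19,39,63): 19+39 ≤ 63 → not valid
(19,24,46): 19+24 ≤ 46 → not valid
2 of the 6 triples form a triangle.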